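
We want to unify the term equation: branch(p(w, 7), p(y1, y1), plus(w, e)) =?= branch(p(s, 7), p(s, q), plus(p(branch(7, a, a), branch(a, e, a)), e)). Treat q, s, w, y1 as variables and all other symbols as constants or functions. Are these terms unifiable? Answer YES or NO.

YES

Decompose branch/3: p(w, 7) =?= p(s, 7),  p(y1, y1) =?= p(s, q),  plus(w, e) =?= plus(p(branch(7, a, a), branch(a, e, a)), e).
Decompose p/2: w =?= s,  7 =?= 7.
Bind w := s; substituting into the one remaining equation that mentions w gives: plus(s, e) =?= plus(p(branch(7, a, a), branch(a, e, a)), e).
Delete trivial equation 7 =?= 7.
Decompose p/2: y1 =?= s,  y1 =?= q.
Bind y1 := s; substituting into the one remaining equation that mentions y1 gives: s =?= q.
Bind s := q; substituting into the remaining equation gives: plus(q, e) =?= plus(p(branch(7, a, a), branch(a, e, a)), e). Substituting into the earlier bindings gives w := q, y1 := q.
Decompose plus/2: q =?= p(branch(7, a, a), branch(a, e, a)),  e =?= e.
Bind q := p(branch(7, a, a), branch(a, e, a)); no other remaining equation mentions q. Substituting into the earlier bindings gives w := p(branch(7, a, a), branch(a, e, a)), y1 := p(branch(7, a, a), branch(a, e, a)), s := p(branch(7, a, a), branch(a, e, a)).
Delete trivial equation e =?= e.
No equations remain and no clash or occurs-check failure arose, so a unifier exists.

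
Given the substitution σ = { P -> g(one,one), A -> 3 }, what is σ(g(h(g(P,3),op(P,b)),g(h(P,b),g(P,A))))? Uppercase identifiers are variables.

g(h(g(g(one,one),3),op(g(one,one),b)),g(h(g(one,one),b),g(g(one,one),3)))

Replace each occurrence of P with g(one,one).
Replace each occurrence of A with 3.
Result: g(h(g(g(one,one),3),op(g(one,one),b)),g(h(g(one,one),b),g(g(one,one),3))).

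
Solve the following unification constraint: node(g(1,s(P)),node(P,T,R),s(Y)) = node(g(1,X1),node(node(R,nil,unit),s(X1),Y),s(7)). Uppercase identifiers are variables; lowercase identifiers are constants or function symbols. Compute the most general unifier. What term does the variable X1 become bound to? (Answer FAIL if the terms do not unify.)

s(node(7,nil,unit))

Decompose node/3: g(1,s(P)) = g(1,X1),  node(P,T,R) = node(node(R,nil,unit),s(X1),Y),  s(Y) = s(7).
Decompose g/2: 1 = 1,  s(P) = X1.
Delete trivial equation 1 = 1.
Bind X1 := s(P); substituting into the one remaining equation that mentions X1 gives: node(P,T,R) = node(node(R,nil,unit),s(s(P)),Y).
Decompose node/3: P = node(R,nil,unit),  T = s(s(P)),  R = Y.
Bind P := node(R,nil,unit); substituting into the one remaining equation that mentions P gives: T = s(s(node(R,nil,unit))). Substituting into the earlier binding gives X1 := s(node(R,nil,unit)).
Bind T := s(s(node(R,nil,unit))); no other remaining equation mentions T.
Bind R := Y; no other remaining equation mentions R. Substituting into the earlier bindings gives X1 := s(node(Y,nil,unit)), P := node(Y,nil,unit), T := s(s(node(Y,nil,unit))).
Decompose s/1: Y = 7.
Bind Y := 7. Substituting into the earlier bindings gives X1 := s(node(7,nil,unit)), P := node(7,nil,unit), T := s(s(node(7,nil,unit))), R := 7.
MGU = { X1 := s(node(7,nil,unit)), P := node(7,nil,unit), T := s(s(node(7,nil,unit))), R := 7, Y := 7 }, so X1 := s(node(7,nil,unit)).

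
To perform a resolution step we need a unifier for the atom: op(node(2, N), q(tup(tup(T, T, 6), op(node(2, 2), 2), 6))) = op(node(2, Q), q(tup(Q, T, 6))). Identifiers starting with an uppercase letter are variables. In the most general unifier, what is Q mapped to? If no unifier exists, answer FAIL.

Decompose op/2: node(2, N) = node(2, Q),  q(tup(tup(T, T, 6), op(node(2, 2), 2), 6)) = q(tup(Q, T, 6)).
Decompose node/2: 2 = 2,  N = Q.
Delete trivial equation 2 = 2.
Bind N := Q; no other remaining equation mentions N.
Decompose q/1: tup(tup(T, T, 6), op(node(2, 2), 2), 6) = tup(Q, T, 6).
Decompose tup/3: tup(T, T, 6) = Q,  op(node(2, 2), 2) = T,  6 = 6.
Bind Q := tup(T, T, 6); no other remaining equation mentions Q. Substituting into the earlier binding gives N := tup(T, T, 6).
Bind T := op(node(2, 2), 2); no other remaining equation mentions T. Substituting into the earlier bindings gives N := tup(op(node(2, 2), 2), op(node(2, 2), 2), 6), Q := tup(op(node(2, 2), 2), op(node(2, 2), 2), 6).
Delete trivial equation 6 = 6.
MGU = { N -> tup(op(node(2, 2), 2), op(node(2, 2), 2), 6), Q -> tup(op(node(2, 2), 2), op(node(2, 2), 2), 6), T -> op(node(2, 2), 2) }, so Q -> tup(op(node(2, 2), 2), op(node(2, 2), 2), 6).

tup(op(node(2, 2), 2), op(node(2, 2), 2), 6)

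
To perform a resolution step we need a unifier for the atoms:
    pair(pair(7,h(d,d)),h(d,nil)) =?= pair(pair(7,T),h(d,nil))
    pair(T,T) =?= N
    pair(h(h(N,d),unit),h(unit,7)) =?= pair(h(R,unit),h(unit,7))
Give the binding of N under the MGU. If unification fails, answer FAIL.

pair(h(d,d),h(d,d))

Decompose pair/2: pair(7,h(d,d)) =?= pair(7,T),  h(d,nil) =?= h(d,nil).
Decompose pair/2: 7 =?= 7,  h(d,d) =?= T.
Delete trivial equation 7 =?= 7.
Bind T := h(d,d); substituting into the one remaining equation that mentions T gives: pair(h(d,d),h(d,d)) =?= N.
Delete trivial equation h(d,nil) =?= h(d,nil).
Bind N := pair(h(d,d),h(d,d)); substituting into the remaining equation gives: pair(h(h(pair(h(d,d),h(d,d)),d),unit),h(unit,7)) =?= pair(h(R,unit),h(unit,7)).
Decompose pair/2: h(h(pair(h(d,d),h(d,d)),d),unit) =?= h(R,unit),  h(unit,7) =?= h(unit,7).
Decompose h/2: h(pair(h(d,d),h(d,d)),d) =?= R,  unit =?= unit.
Bind R := h(pair(h(d,d),h(d,d)),d); no other remaining equation mentions R.
Delete trivial equation unit =?= unit.
Delete trivial equation h(unit,7) =?= h(unit,7).
MGU = { T := h(d,d), N := pair(h(d,d),h(d,d)), R := h(pair(h(d,d),h(d,d)),d) }, so N := pair(h(d,d),h(d,d)).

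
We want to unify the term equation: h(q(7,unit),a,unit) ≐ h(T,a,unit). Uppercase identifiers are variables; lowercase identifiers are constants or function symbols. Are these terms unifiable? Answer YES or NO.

Decompose h/3: q(7,unit) ≐ T,  a ≐ a,  unit ≐ unit.
Bind T := q(7,unit); no other remaining equation mentions T.
Delete trivial equation a ≐ a.
Delete trivial equation unit ≐ unit.
No equations remain and no clash or occurs-check failure arose, so a unifier exists.

YES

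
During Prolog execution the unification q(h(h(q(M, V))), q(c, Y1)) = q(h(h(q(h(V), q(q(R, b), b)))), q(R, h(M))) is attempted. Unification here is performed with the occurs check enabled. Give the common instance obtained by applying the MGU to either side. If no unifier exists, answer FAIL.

Decompose q/2: h(h(q(M, V))) = h(h(q(h(V), q(q(R, b), b)))),  q(c, Y1) = q(R, h(M)).
Decompose h/1: h(q(M, V)) = h(q(h(V), q(q(R, b), b))).
Decompose h/1: q(M, V) = q(h(V), q(q(R, b), b)).
Decompose q/2: M = h(V),  V = q(q(R, b), b).
Bind M := h(V); substituting into the one remaining equation that mentions M gives: q(c, Y1) = q(R, h(h(V))).
Bind V := q(q(R, b), b); substituting into the remaining equation gives: q(c, Y1) = q(R, h(h(q(q(R, b), b)))). Substituting into the earlier binding gives M := h(q(q(R, b), b)).
Decompose q/2: c = R,  Y1 = h(h(q(q(R, b), b))).
Bind R := c; substituting into the remaining equation gives: Y1 = h(h(q(q(c, b), b))). Substituting into the earlier bindings gives M := h(q(q(c, b), b)), V := q(q(c, b), b).
Bind Y1 := h(h(q(q(c, b), b))).
Applying the MGU to either side gives q(h(h(q(h(q(q(c, b), b)), q(q(c, b), b)))), q(c, h(h(q(q(c, b), b))))).

q(h(h(q(h(q(q(c, b), b)), q(q(c, b), b)))), q(c, h(h(q(q(c, b), b)))))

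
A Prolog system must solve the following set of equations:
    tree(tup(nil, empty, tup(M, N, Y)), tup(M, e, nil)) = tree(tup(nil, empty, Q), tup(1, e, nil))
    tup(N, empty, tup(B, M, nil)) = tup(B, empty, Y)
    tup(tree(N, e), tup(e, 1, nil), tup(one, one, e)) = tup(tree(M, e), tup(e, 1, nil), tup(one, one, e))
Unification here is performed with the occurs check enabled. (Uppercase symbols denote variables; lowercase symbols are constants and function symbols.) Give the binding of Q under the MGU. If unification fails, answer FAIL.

Decompose tree/2: tup(nil, empty, tup(M, N, Y)) = tup(nil, empty, Q),  tup(M, e, nil) = tup(1, e, nil).
Decompose tup/3: nil = nil,  empty = empty,  tup(M, N, Y) = Q.
Delete trivial equation nil = nil.
Delete trivial equation empty = empty.
Bind Q := tup(M, N, Y); no other remaining equation mentions Q.
Decompose tup/3: M = 1,  e = e,  nil = nil.
Bind M := 1; substituting into the 2 remaining equations that mention M gives: tup(N, empty, tup(B, 1, nil)) = tup(B, empty, Y),  tup(tree(N, e), tup(e, 1, nil), tup(one, one, e)) = tup(tree(1, e), tup(e, 1, nil), tup(one, one, e)). Substituting into the earlier binding gives Q := tup(1, N, Y).
Delete trivial equation e = e.
Delete trivial equation nil = nil.
Decompose tup/3: N = B,  empty = empty,  tup(B, 1, nil) = Y.
Bind N := B; substituting into the one remaining equation that mentions N gives: tup(tree(B, e), tup(e, 1, nil), tup(one, one, e)) = tup(tree(1, e), tup(e, 1, nil), tup(one, one, e)). Substituting into the earlier binding gives Q := tup(1, B, Y).
Delete trivial equation empty = empty.
Bind Y := tup(B, 1, nil); no other remaining equation mentions Y. Substituting into the earlier binding gives Q := tup(1, B, tup(B, 1, nil)).
Decompose tup/3: tree(B, e) = tree(1, e),  tup(e, 1, nil) = tup(e, 1, nil),  tup(one, one, e) = tup(one, one, e).
Decompose tree/2: B = 1,  e = e.
Bind B := 1; no other remaining equation mentions B. Substituting into the earlier bindings gives Q := tup(1, 1, tup(1, 1, nil)), N := 1, Y := tup(1, 1, nil).
Delete trivial equation e = e.
Delete trivial equation tup(e, 1, nil) = tup(e, 1, nil).
Delete trivial equation tup(one, one, e) = tup(one, one, e).
MGU = { Q = tup(1, 1, tup(1, 1, nil)), M = 1, N = 1, Y = tup(1, 1, nil), B = 1 }, so Q = tup(1, 1, tup(1, 1, nil)).

tup(1, 1, tup(1, 1, nil))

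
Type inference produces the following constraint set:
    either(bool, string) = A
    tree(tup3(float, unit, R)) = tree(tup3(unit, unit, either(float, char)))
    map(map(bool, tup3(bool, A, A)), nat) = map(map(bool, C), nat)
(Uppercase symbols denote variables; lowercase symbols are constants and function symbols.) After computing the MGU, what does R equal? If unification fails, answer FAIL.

FAIL

Bind A := either(bool, string); substituting into the one remaining equation that mentions A gives: map(map(bool, tup3(bool, either(bool, string), either(bool, string))), nat) = map(map(bool, C), nat).
Decompose tree/1: tup3(float, unit, R) = tup3(unit, unit, either(float, char)).
Decompose tup3/3: float = unit,  unit = unit,  R = either(float, char).
Clash: constants float and unit differ; no unifier exists.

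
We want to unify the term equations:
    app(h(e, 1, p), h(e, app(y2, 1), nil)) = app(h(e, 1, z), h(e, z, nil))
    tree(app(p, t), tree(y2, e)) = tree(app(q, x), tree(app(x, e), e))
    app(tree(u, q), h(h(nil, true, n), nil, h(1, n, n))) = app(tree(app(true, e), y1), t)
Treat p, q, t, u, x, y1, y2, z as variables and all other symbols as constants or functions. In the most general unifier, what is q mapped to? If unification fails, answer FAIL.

Decompose app/2: h(e, 1, p) = h(e, 1, z),  h(e, app(y2, 1), nil) = h(e, z, nil).
Decompose h/3: e = e,  1 = 1,  p = z.
Delete trivial equation e = e.
Delete trivial equation 1 = 1.
Bind p := z; substituting into the one remaining equation that mentions p gives: tree(app(z, t), tree(y2, e)) = tree(app(q, x), tree(app(x, e), e)).
Decompose h/3: e = e,  app(y2, 1) = z,  nil = nil.
Delete trivial equation e = e.
Bind z := app(y2, 1); substituting into the one remaining equation that mentions z gives: tree(app(app(y2, 1), t), tree(y2, e)) = tree(app(q, x), tree(app(x, e), e)). Substituting into the earlier binding gives p := app(y2, 1).
Delete trivial equation nil = nil.
Decompose tree/2: app(app(y2, 1), t) = app(q, x),  tree(y2, e) = tree(app(x, e), e).
Decompose app/2: app(y2, 1) = q,  t = x.
Bind q := app(y2, 1); substituting into the one remaining equation that mentions q gives: app(tree(u, app(y2, 1)), h(h(nil, true, n), nil, h(1, n, n))) = app(tree(app(true, e), y1), t).
Bind t := x; substituting into the one remaining equation that mentions t gives: app(tree(u, app(y2, 1)), h(h(nil, true, n), nil, h(1, n, n))) = app(tree(app(true, e), y1), x).
Decompose tree/2: y2 = app(x, e),  e = e.
Bind y2 := app(x, e); substituting into the one remaining equation that mentions y2 gives: app(tree(u, app(app(x, e), 1)), h(h(nil, true, n), nil, h(1, n, n))) = app(tree(app(true, e), y1), x). Substituting into the earlier bindings gives p := app(app(x, e), 1), z := app(app(x, e), 1), q := app(app(x, e), 1).
Delete trivial equation e = e.
Decompose app/2: tree(u, app(app(x, e), 1)) = tree(app(true, e), y1),  h(h(nil, true, n), nil, h(1, n, n)) = x.
Decompose tree/2: u = app(true, e),  app(app(x, e), 1) = y1.
Bind u := app(true, e); no other remaining equation mentions u.
Bind y1 := app(app(x, e), 1); no other remaining equation mentions y1.
Bind x := h(h(nil, true, n), nil, h(1, n, n)). Substituting into the earlier bindings gives p := app(app(h(h(nil, true, n), nil, h(1, n, n)), e), 1), z := app(app(h(h(nil, true, n), nil, h(1, n, n)), e), 1), q := app(app(h(h(nil, true, n), nil, h(1, n, n)), e), 1), t := h(h(nil, true, n), nil, h(1, n, n)), y2 := app(h(h(nil, true, n), nil, h(1, n, n)), e), y1 := app(app(h(h(nil, true, n), nil, h(1, n, n)), e), 1).
MGU = { p := app(app(h(h(nil, true, n), nil, h(1, n, n)), e), 1), z := app(app(h(h(nil, true, n), nil, h(1, n, n)), e), 1), q := app(app(h(h(nil, true, n), nil, h(1, n, n)), e), 1), t := h(h(nil, true, n), nil, h(1, n, n)), y2 := app(h(h(nil, true, n), nil, h(1, n, n)), e), u := app(true, e), y1 := app(app(h(h(nil, true, n), nil, h(1, n, n)), e), 1), x := h(h(nil, true, n), nil, h(1, n, n)) }, so q := app(app(h(h(nil, true, n), nil, h(1, n, n)), e), 1).

app(app(h(h(nil, true, n), nil, h(1, n, n)), e), 1)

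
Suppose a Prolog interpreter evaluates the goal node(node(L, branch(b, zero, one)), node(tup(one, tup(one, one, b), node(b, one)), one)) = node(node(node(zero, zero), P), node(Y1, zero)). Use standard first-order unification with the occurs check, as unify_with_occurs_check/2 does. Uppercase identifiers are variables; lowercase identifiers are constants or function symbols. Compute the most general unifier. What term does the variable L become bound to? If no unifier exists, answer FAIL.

FAIL

Decompose node/2: node(L, branch(b, zero, one)) = node(node(zero, zero), P),  node(tup(one, tup(one, one, b), node(b, one)), one) = node(Y1, zero).
Decompose node/2: L = node(zero, zero),  branch(b, zero, one) = P.
Bind L := node(zero, zero); no other remaining equation mentions L.
Bind P := branch(b, zero, one); no other remaining equation mentions P.
Decompose node/2: tup(one, tup(one, one, b), node(b, one)) = Y1,  one = zero.
Bind Y1 := tup(one, tup(one, one, b), node(b, one)); no other remaining equation mentions Y1.
Clash: constants one and zero differ; no unifier exists.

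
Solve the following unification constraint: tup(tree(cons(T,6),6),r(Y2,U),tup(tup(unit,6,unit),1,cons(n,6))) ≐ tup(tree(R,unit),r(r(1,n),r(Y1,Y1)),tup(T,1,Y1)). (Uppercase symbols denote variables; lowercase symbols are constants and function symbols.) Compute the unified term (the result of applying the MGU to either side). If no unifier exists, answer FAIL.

FAIL

Decompose tup/3: tree(cons(T,6),6) ≐ tree(R,unit),  r(Y2,U) ≐ r(r(1,n),r(Y1,Y1)),  tup(tup(unit,6,unit),1,cons(n,6)) ≐ tup(T,1,Y1).
Decompose tree/2: cons(T,6) ≐ R,  6 ≐ unit.
Bind R := cons(T,6); no other remaining equation mentions R.
Clash: constants 6 and unit differ; no unifier exists.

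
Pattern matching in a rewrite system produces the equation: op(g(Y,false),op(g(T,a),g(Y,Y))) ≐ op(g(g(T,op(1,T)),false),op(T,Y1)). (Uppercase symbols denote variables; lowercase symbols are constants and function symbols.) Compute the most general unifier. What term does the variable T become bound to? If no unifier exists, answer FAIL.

Decompose op/2: g(Y,false) ≐ g(g(T,op(1,T)),false),  op(g(T,a),g(Y,Y)) ≐ op(T,Y1).
Decompose g/2: Y ≐ g(T,op(1,T)),  false ≐ false.
Bind Y := g(T,op(1,T)); substituting into the one remaining equation that mentions Y gives: op(g(T,a),g(g(T,op(1,T)),g(T,op(1,T)))) ≐ op(T,Y1).
Delete trivial equation false ≐ false.
Decompose op/2: g(T,a) ≐ T,  g(g(T,op(1,T)),g(T,op(1,T))) ≐ Y1.
Occurs check fails: T occurs in g(T,a); the equation T ≐ g(T,a) has no finite solution.

FAIL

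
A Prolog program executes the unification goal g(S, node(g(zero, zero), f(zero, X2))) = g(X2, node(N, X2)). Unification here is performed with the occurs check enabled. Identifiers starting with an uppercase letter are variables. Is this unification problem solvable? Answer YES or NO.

NO

Decompose g/2: S = X2,  node(g(zero, zero), f(zero, X2)) = node(N, X2).
Bind S := X2; no other remaining equation mentions S.
Decompose node/2: g(zero, zero) = N,  f(zero, X2) = X2.
Bind N := g(zero, zero); no other remaining equation mentions N.
Occurs check fails: X2 occurs in f(zero, X2); the equation X2 = f(zero, X2) has no finite solution.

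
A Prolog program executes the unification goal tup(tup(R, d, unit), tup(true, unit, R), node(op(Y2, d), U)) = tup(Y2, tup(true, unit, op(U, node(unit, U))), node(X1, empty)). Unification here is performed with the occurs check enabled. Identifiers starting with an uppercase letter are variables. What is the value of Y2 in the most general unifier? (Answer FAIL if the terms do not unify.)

tup(op(empty, node(unit, empty)), d, unit)

Decompose tup/3: tup(R, d, unit) = Y2,  tup(true, unit, R) = tup(true, unit, op(U, node(unit, U))),  node(op(Y2, d), U) = node(X1, empty).
Bind Y2 := tup(R, d, unit); substituting into the one remaining equation that mentions Y2 gives: node(op(tup(R, d, unit), d), U) = node(X1, empty).
Decompose tup/3: true = true,  unit = unit,  R = op(U, node(unit, U)).
Delete trivial equation true = true.
Delete trivial equation unit = unit.
Bind R := op(U, node(unit, U)); substituting into the remaining equation gives: node(op(tup(op(U, node(unit, U)), d, unit), d), U) = node(X1, empty). Substituting into the earlier binding gives Y2 := tup(op(U, node(unit, U)), d, unit).
Decompose node/2: op(tup(op(U, node(unit, U)), d, unit), d) = X1,  U = empty.
Bind X1 := op(tup(op(U, node(unit, U)), d, unit), d); no other remaining equation mentions X1.
Bind U := empty. Substituting into the earlier bindings gives Y2 := tup(op(empty, node(unit, empty)), d, unit), R := op(empty, node(unit, empty)), X1 := op(tup(op(empty, node(unit, empty)), d, unit), d).
MGU = { Y2 -> tup(op(empty, node(unit, empty)), d, unit), R -> op(empty, node(unit, empty)), X1 -> op(tup(op(empty, node(unit, empty)), d, unit), d), U -> empty }, so Y2 -> tup(op(empty, node(unit, empty)), d, unit).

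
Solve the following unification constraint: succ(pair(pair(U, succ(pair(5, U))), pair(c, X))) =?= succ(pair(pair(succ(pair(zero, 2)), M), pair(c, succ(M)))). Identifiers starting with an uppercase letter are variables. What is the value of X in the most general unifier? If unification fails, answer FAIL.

Decompose succ/1: pair(pair(U, succ(pair(5, U))), pair(c, X)) =?= pair(pair(succ(pair(zero, 2)), M), pair(c, succ(M))).
Decompose pair/2: pair(U, succ(pair(5, U))) =?= pair(succ(pair(zero, 2)), M),  pair(c, X) =?= pair(c, succ(M)).
Decompose pair/2: U =?= succ(pair(zero, 2)),  succ(pair(5, U)) =?= M.
Bind U := succ(pair(zero, 2)); substituting into the one remaining equation that mentions U gives: succ(pair(5, succ(pair(zero, 2)))) =?= M.
Bind M := succ(pair(5, succ(pair(zero, 2)))); substituting into the remaining equation gives: pair(c, X) =?= pair(c, succ(succ(pair(5, succ(pair(zero, 2)))))).
Decompose pair/2: c =?= c,  X =?= succ(succ(pair(5, succ(pair(zero, 2))))).
Delete trivial equation c =?= c.
Bind X := succ(succ(pair(5, succ(pair(zero, 2))))).
MGU = { U ↦ succ(pair(zero, 2)), M ↦ succ(pair(5, succ(pair(zero, 2)))), X ↦ succ(succ(pair(5, succ(pair(zero, 2))))) }, so X ↦ succ(succ(pair(5, succ(pair(zero, 2))))).

succ(succ(pair(5, succ(pair(zero, 2)))))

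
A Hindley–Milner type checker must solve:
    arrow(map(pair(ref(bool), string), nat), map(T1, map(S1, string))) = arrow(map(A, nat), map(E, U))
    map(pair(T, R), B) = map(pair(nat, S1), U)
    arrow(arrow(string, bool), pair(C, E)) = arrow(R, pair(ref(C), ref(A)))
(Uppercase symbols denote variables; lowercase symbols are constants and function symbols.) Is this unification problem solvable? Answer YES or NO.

NO

Decompose arrow/2: map(pair(ref(bool), string), nat) = map(A, nat),  map(T1, map(S1, string)) = map(E, U).
Decompose map/2: pair(ref(bool), string) = A,  nat = nat.
Bind A := pair(ref(bool), string); substituting into the one remaining equation that mentions A gives: arrow(arrow(string, bool), pair(C, E)) = arrow(R, pair(ref(C), ref(pair(ref(bool), string)))).
Delete trivial equation nat = nat.
Decompose map/2: T1 = E,  map(S1, string) = U.
Bind T1 := E; no other remaining equation mentions T1.
Bind U := map(S1, string); substituting into the one remaining equation that mentions U gives: map(pair(T, R), B) = map(pair(nat, S1), map(S1, string)).
Decompose map/2: pair(T, R) = pair(nat, S1),  B = map(S1, string).
Decompose pair/2: T = nat,  R = S1.
Bind T := nat; no other remaining equation mentions T.
Bind R := S1; substituting into the one remaining equation that mentions R gives: arrow(arrow(string, bool), pair(C, E)) = arrow(S1, pair(ref(C), ref(pair(ref(bool), string)))).
Bind B := map(S1, string); no other remaining equation mentions B.
Decompose arrow/2: arrow(string, bool) = S1,  pair(C, E) = pair(ref(C), ref(pair(ref(bool), string))).
Bind S1 := arrow(string, bool); no other remaining equation mentions S1. Substituting into the earlier bindings gives U := map(arrow(string, bool), string), R := arrow(string, bool), B := map(arrow(string, bool), string).
Decompose pair/2: C = ref(C),  E = ref(pair(ref(bool), string)).
Occurs check fails: C occurs in ref(C); the equation C = ref(C) has no finite solution.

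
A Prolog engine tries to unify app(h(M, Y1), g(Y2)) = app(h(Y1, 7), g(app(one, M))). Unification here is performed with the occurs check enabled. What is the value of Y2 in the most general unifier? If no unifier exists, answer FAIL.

app(one, 7)

Decompose app/2: h(M, Y1) = h(Y1, 7),  g(Y2) = g(app(one, M)).
Decompose h/2: M = Y1,  Y1 = 7.
Bind M := Y1; substituting into the one remaining equation that mentions M gives: g(Y2) = g(app(one, Y1)).
Bind Y1 := 7; substituting into the remaining equation gives: g(Y2) = g(app(one, 7)). Substituting into the earlier binding gives M := 7.
Decompose g/1: Y2 = app(one, 7).
Bind Y2 := app(one, 7).
MGU = { M ↦ 7, Y1 ↦ 7, Y2 ↦ app(one, 7) }, so Y2 ↦ app(one, 7).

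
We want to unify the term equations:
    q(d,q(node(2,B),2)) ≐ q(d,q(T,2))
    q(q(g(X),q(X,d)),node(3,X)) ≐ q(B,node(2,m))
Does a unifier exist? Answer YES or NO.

NO

Decompose q/2: d ≐ d,  q(node(2,B),2) ≐ q(T,2).
Delete trivial equation d ≐ d.
Decompose q/2: node(2,B) ≐ T,  2 ≐ 2.
Bind T := node(2,B); no other remaining equation mentions T.
Delete trivial equation 2 ≐ 2.
Decompose q/2: q(g(X),q(X,d)) ≐ B,  node(3,X) ≐ node(2,m).
Bind B := q(g(X),q(X,d)); no other remaining equation mentions B. Substituting into the earlier binding gives T := node(2,q(g(X),q(X,d))).
Decompose node/2: 3 ≐ 2,  X ≐ m.
Clash: constants 3 and 2 differ; no unifier exists.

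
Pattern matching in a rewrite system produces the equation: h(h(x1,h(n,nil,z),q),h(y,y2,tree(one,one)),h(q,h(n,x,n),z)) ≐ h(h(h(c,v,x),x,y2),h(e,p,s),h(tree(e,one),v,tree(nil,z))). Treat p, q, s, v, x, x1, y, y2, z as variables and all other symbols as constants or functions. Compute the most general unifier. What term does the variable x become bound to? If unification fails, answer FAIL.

Decompose h/3: h(x1,h(n,nil,z),q) ≐ h(h(c,v,x),x,y2),  h(y,y2,tree(one,one)) ≐ h(e,p,s),  h(q,h(n,x,n),z) ≐ h(tree(e,one),v,tree(nil,z)).
Decompose h/3: x1 ≐ h(c,v,x),  h(n,nil,z) ≐ x,  q ≐ y2.
Bind x1 := h(c,v,x); no other remaining equation mentions x1.
Bind x := h(n,nil,z); substituting into the one remaining equation that mentions x gives: h(q,h(n,h(n,nil,z),n),z) ≐ h(tree(e,one),v,tree(nil,z)). Substituting into the earlier binding gives x1 := h(c,v,h(n,nil,z)).
Bind q := y2; substituting into the one remaining equation that mentions q gives: h(y2,h(n,h(n,nil,z),n),z) ≐ h(tree(e,one),v,tree(nil,z)).
Decompose h/3: y ≐ e,  y2 ≐ p,  tree(one,one) ≐ s.
Bind y := e; no other remaining equation mentions y.
Bind y2 := p; substituting into the one remaining equation that mentions y2 gives: h(p,h(n,h(n,nil,z),n),z) ≐ h(tree(e,one),v,tree(nil,z)). Substituting into the earlier binding gives q := p.
Bind s := tree(one,one); no other remaining equation mentions s.
Decompose h/3: p ≐ tree(e,one),  h(n,h(n,nil,z),n) ≐ v,  z ≐ tree(nil,z).
Bind p := tree(e,one); no other remaining equation mentions p. Substituting into the earlier bindings gives q := tree(e,one), y2 := tree(e,one).
Bind v := h(n,h(n,nil,z),n); no other remaining equation mentions v. Substituting into the earlier binding gives x1 := h(c,h(n,h(n,nil,z),n),h(n,nil,z)).
Occurs check fails: z occurs in tree(nil,z); the equation z ≐ tree(nil,z) has no finite solution.

FAIL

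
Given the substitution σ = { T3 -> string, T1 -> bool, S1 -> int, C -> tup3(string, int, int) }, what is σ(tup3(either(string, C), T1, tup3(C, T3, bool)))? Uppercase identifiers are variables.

tup3(either(string, tup3(string, int, int)), bool, tup3(tup3(string, int, int), string, bool))

Replace each occurrence of T3 with string.
Replace each occurrence of T1 with bool.
Replace each occurrence of C with tup3(string, int, int).
Result: tup3(either(string, tup3(string, int, int)), bool, tup3(tup3(string, int, int), string, bool)).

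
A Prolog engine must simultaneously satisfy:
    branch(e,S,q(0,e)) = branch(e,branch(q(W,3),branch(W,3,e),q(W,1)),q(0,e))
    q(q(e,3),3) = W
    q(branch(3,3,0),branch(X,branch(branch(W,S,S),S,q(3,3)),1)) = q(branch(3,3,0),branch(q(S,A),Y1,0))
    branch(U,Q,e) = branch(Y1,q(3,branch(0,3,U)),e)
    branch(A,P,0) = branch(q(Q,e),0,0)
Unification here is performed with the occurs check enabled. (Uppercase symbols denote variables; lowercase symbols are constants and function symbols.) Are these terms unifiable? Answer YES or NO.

NO

Decompose branch/3: e = e,  S = branch(q(W,3),branch(W,3,e),q(W,1)),  q(0,e) = q(0,e).
Delete trivial equation e = e.
Bind S := branch(q(W,3),branch(W,3,e),q(W,1)); substituting into the one remaining equation that mentions S gives: q(branch(3,3,0),branch(X,branch(branch(W,branch(q(W,3),branch(W,3,e),q(W,1)),branch(q(W,3),branch(W,3,e),q(W,1))),branch(q(W,3),branch(W,3,e),q(W,1)),q(3,3)),1)) = q(branch(3,3,0),branch(q(branch(q(W,3),branch(W,3,e),q(W,1)),A),Y1,0)).
Delete trivial equation q(0,e) = q(0,e).
Bind W := q(q(e,3),3); substituting into the one remaining equation that mentions W gives: q(branch(3,3,0),branch(X,branch(branch(q(q(e,3),3),branch(q(q(q(e,3),3),3),branch(q(q(e,3),3),3,e),q(q(q(e,3),3),1)),branch(q(q(q(e,3),3),3),branch(q(q(e,3),3),3,e),q(q(q(e,3),3),1))),branch(q(q(q(e,3),3),3),branch(q(q(e,3),3),3,e),q(q(q(e,3),3),1)),q(3,3)),1)) = q(branch(3,3,0),branch(q(branch(q(q(q(e,3),3),3),branch(q(q(e,3),3),3,e),q(q(q(e,3),3),1)),A),Y1,0)). Substituting into the earlier binding gives S := branch(q(q(q(e,3),3),3),branch(q(q(e,3),3),3,e),q(q(q(e,3),3),1)).
Decompose q/2: branch(3,3,0) = branch(3,3,0),  branch(X,branch(branch(q(q(e,3),3),branch(q(q(q(e,3),3),3),branch(q(q(e,3),3),3,e),q(q(q(e,3),3),1)),branch(q(q(q(e,3),3),3),branch(q(q(e,3),3),3,e),q(q(q(e,3),3),1))),branch(q(q(q(e,3),3),3),branch(q(q(e,3),3),3,e),q(q(q(e,3),3),1)),q(3,3)),1) = branch(q(branch(q(q(q(e,3),3),3),branch(q(q(e,3),3),3,e),q(q(q(e,3),3),1)),A),Y1,0).
Delete trivial equation branch(3,3,0) = branch(3,3,0).
Decompose branch/3: X = q(branch(q(q(q(e,3),3),3),branch(q(q(e,3),3),3,e),q(q(q(e,3),3),1)),A),  branch(branch(q(q(e,3),3),branch(q(q(q(e,3),3),3),branch(q(q(e,3),3),3,e),q(q(q(e,3),3),1)),branch(q(q(q(e,3),3),3),branch(q(q(e,3),3),3,e),q(q(q(e,3),3),1))),branch(q(q(q(e,3),3),3),branch(q(q(e,3),3),3,e),q(q(q(e,3),3),1)),q(3,3)) = Y1,  1 = 0.
Bind X := q(branch(q(q(q(e,3),3),3),branch(q(q(e,3),3),3,e),q(q(q(e,3),3),1)),A); no other remaining equation mentions X.
Bind Y1 := branch(branch(q(q(e,3),3),branch(q(q(q(e,3),3),3),branch(q(q(e,3),3),3,e),q(q(q(e,3),3),1)),branch(q(q(q(e,3),3),3),branch(q(q(e,3),3),3,e),q(q(q(e,3),3),1))),branch(q(q(q(e,3),3),3),branch(q(q(e,3),3),3,e),q(q(q(e,3),3),1)),q(3,3)); substituting into the one remaining equation that mentions Y1 gives: branch(U,Q,e) = branch(branch(branch(q(q(e,3),3),branch(q(q(q(e,3),3),3),branch(q(q(e,3),3),3,e),q(q(q(e,3),3),1)),branch(q(q(q(e,3),3),3),branch(q(q(e,3),3),3,e),q(q(q(e,3),3),1))),branch(q(q(q(e,3),3),3),branch(q(q(e,3),3),3,e),q(q(q(e,3),3),1)),q(3,3)),q(3,branch(0,3,U)),e).
Clash: constants 1 and 0 differ; no unifier exists.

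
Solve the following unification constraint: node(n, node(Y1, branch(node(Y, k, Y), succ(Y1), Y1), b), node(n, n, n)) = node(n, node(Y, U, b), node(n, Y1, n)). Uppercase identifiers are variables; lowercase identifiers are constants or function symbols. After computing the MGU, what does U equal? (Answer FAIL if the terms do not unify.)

Decompose node/3: n = n,  node(Y1, branch(node(Y, k, Y), succ(Y1), Y1), b) = node(Y, U, b),  node(n, n, n) = node(n, Y1, n).
Delete trivial equation n = n.
Decompose node/3: Y1 = Y,  branch(node(Y, k, Y), succ(Y1), Y1) = U,  b = b.
Bind Y1 := Y; substituting into the 2 remaining equations that mention Y1 gives: branch(node(Y, k, Y), succ(Y), Y) = U,  node(n, n, n) = node(n, Y, n).
Bind U := branch(node(Y, k, Y), succ(Y), Y); no other remaining equation mentions U.
Delete trivial equation b = b.
Decompose node/3: n = n,  n = Y,  n = n.
Delete trivial equation n = n.
Bind Y := n; no other remaining equation mentions Y. Substituting into the earlier bindings gives Y1 := n, U := branch(node(n, k, n), succ(n), n).
Delete trivial equation n = n.
MGU = { Y1 := n, U := branch(node(n, k, n), succ(n), n), Y := n }, so U := branch(node(n, k, n), succ(n), n).

branch(node(n, k, n), succ(n), n)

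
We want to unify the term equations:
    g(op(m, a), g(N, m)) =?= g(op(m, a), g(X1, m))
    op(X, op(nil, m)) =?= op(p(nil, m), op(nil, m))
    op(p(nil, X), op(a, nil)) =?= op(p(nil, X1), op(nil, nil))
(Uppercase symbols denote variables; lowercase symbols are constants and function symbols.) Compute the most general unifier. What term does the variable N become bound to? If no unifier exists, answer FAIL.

FAIL

Decompose g/2: op(m, a) =?= op(m, a),  g(N, m) =?= g(X1, m).
Delete trivial equation op(m, a) =?= op(m, a).
Decompose g/2: N =?= X1,  m =?= m.
Bind N := X1; no other remaining equation mentions N.
Delete trivial equation m =?= m.
Decompose op/2: X =?= p(nil, m),  op(nil, m) =?= op(nil, m).
Bind X := p(nil, m); substituting into the one remaining equation that mentions X gives: op(p(nil, p(nil, m)), op(a, nil)) =?= op(p(nil, X1), op(nil, nil)).
Delete trivial equation op(nil, m) =?= op(nil, m).
Decompose op/2: p(nil, p(nil, m)) =?= p(nil, X1),  op(a, nil) =?= op(nil, nil).
Decompose p/2: nil =?= nil,  p(nil, m) =?= X1.
Delete trivial equation nil =?= nil.
Bind X1 := p(nil, m); no other remaining equation mentions X1. Substituting into the earlier binding gives N := p(nil, m).
Decompose op/2: a =?= nil,  nil =?= nil.
Clash: constants a and nil differ; no unifier exists.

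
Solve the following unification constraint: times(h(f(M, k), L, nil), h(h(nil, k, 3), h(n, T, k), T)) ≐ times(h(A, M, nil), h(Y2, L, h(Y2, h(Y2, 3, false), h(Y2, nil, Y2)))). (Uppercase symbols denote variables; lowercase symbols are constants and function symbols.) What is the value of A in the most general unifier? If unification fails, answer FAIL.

Decompose times/2: h(f(M, k), L, nil) ≐ h(A, M, nil),  h(h(nil, k, 3), h(n, T, k), T) ≐ h(Y2, L, h(Y2, h(Y2, 3, false), h(Y2, nil, Y2))).
Decompose h/3: f(M, k) ≐ A,  L ≐ M,  nil ≐ nil.
Bind A := f(M, k); no other remaining equation mentions A.
Bind L := M; substituting into the one remaining equation that mentions L gives: h(h(nil, k, 3), h(n, T, k), T) ≐ h(Y2, M, h(Y2, h(Y2, 3, false), h(Y2, nil, Y2))).
Delete trivial equation nil ≐ nil.
Decompose h/3: h(nil, k, 3) ≐ Y2,  h(n, T, k) ≐ M,  T ≐ h(Y2, h(Y2, 3, false), h(Y2, nil, Y2)).
Bind Y2 := h(nil, k, 3); substituting into the one remaining equation that mentions Y2 gives: T ≐ h(h(nil, k, 3), h(h(nil, k, 3), 3, false), h(h(nil, k, 3), nil, h(nil, k, 3))).
Bind M := h(n, T, k); no other remaining equation mentions M. Substituting into the earlier bindings gives A := f(h(n, T, k), k), L := h(n, T, k).
Bind T := h(h(nil, k, 3), h(h(nil, k, 3), 3, false), h(h(nil, k, 3), nil, h(nil, k, 3))). Substituting into the earlier bindings gives A := f(h(n, h(h(nil, k, 3), h(h(nil, k, 3), 3, false), h(h(nil, k, 3), nil, h(nil, k, 3))), k), k), L := h(n, h(h(nil, k, 3), h(h(nil, k, 3), 3, false), h(h(nil, k, 3), nil, h(nil, k, 3))), k), M := h(n, h(h(nil, k, 3), h(h(nil, k, 3), 3, false), h(h(nil, k, 3), nil, h(nil, k, 3))), k).
MGU = { A ↦ f(h(n, h(h(nil, k, 3), h(h(nil, k, 3), 3, false), h(h(nil, k, 3), nil, h(nil, k, 3))), k), k), L ↦ h(n, h(h(nil, k, 3), h(h(nil, k, 3), 3, false), h(h(nil, k, 3), nil, h(nil, k, 3))), k), Y2 ↦ h(nil, k, 3), M ↦ h(n, h(h(nil, k, 3), h(h(nil, k, 3), 3, false), h(h(nil, k, 3), nil, h(nil, k, 3))), k), T ↦ h(h(nil, k, 3), h(h(nil, k, 3), 3, false), h(h(nil, k, 3), nil, h(nil, k, 3))) }, so A ↦ f(h(n, h(h(nil, k, 3), h(h(nil, k, 3), 3, false), h(h(nil, k, 3), nil, h(nil, k, 3))), k), k).

f(h(n, h(h(nil, k, 3), h(h(nil, k, 3), 3, false), h(h(nil, k, 3), nil, h(nil, k, 3))), k), k)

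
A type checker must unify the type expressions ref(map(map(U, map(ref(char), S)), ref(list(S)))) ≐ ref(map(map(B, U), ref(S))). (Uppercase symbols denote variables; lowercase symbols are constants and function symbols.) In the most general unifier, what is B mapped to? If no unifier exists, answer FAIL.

Decompose ref/1: map(map(U, map(ref(char), S)), ref(list(S))) ≐ map(map(B, U), ref(S)).
Decompose map/2: map(U, map(ref(char), S)) ≐ map(B, U),  ref(list(S)) ≐ ref(S).
Decompose map/2: U ≐ B,  map(ref(char), S) ≐ U.
Bind U := B; substituting into the one remaining equation that mentions U gives: map(ref(char), S) ≐ B.
Bind B := map(ref(char), S); no other remaining equation mentions B. Substituting into the earlier binding gives U := map(ref(char), S).
Decompose ref/1: list(S) ≐ S.
Occurs check fails: S occurs in list(S); the equation S ≐ list(S) has no finite solution.

FAIL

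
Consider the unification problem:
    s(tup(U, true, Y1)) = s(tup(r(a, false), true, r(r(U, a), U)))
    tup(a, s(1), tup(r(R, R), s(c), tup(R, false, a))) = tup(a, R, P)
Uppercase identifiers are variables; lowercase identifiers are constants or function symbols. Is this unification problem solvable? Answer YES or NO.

Decompose s/1: tup(U, true, Y1) = tup(r(a, false), true, r(r(U, a), U)).
Decompose tup/3: U = r(a, false),  true = true,  Y1 = r(r(U, a), U).
Bind U := r(a, false); substituting into the one remaining equation that mentions U gives: Y1 = r(r(r(a, false), a), r(a, false)).
Delete trivial equation true = true.
Bind Y1 := r(r(r(a, false), a), r(a, false)); no other remaining equation mentions Y1.
Decompose tup/3: a = a,  s(1) = R,  tup(r(R, R), s(c), tup(R, false, a)) = P.
Delete trivial equation a = a.
Bind R := s(1); substituting into the remaining equation gives: tup(r(s(1), s(1)), s(c), tup(s(1), false, a)) = P.
Bind P := tup(r(s(1), s(1)), s(c), tup(s(1), false, a)).
No equations remain and no clash or occurs-check failure arose, so a unifier exists.

YES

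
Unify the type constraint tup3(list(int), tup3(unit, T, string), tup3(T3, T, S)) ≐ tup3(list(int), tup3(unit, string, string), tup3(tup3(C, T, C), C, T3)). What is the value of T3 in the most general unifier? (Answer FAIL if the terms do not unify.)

Decompose tup3/3: list(int) ≐ list(int),  tup3(unit, T, string) ≐ tup3(unit, string, string),  tup3(T3, T, S) ≐ tup3(tup3(C, T, C), C, T3).
Delete trivial equation list(int) ≐ list(int).
Decompose tup3/3: unit ≐ unit,  T ≐ string,  string ≐ string.
Delete trivial equation unit ≐ unit.
Bind T := string; substituting into the one remaining equation that mentions T gives: tup3(T3, string, S) ≐ tup3(tup3(C, string, C), C, T3).
Delete trivial equation string ≐ string.
Decompose tup3/3: T3 ≐ tup3(C, string, C),  string ≐ C,  S ≐ T3.
Bind T3 := tup3(C, string, C); substituting into the one remaining equation that mentions T3 gives: S ≐ tup3(C, string, C).
Bind C := string; substituting into the remaining equation gives: S ≐ tup3(string, string, string). Substituting into the earlier binding gives T3 := tup3(string, string, string).
Bind S := tup3(string, string, string).
MGU = { T -> string, T3 -> tup3(string, string, string), C -> string, S -> tup3(string, string, string) }, so T3 -> tup3(string, string, string).

tup3(string, string, string)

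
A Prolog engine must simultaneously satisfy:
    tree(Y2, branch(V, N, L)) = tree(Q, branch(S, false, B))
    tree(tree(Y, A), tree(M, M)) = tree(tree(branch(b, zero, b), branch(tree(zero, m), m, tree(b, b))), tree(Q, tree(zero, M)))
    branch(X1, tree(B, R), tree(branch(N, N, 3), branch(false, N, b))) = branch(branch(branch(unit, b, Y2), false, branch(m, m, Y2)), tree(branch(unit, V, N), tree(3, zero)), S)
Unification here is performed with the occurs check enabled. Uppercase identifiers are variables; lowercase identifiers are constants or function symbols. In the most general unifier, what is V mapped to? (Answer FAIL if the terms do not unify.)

Decompose tree/2: Y2 = Q,  branch(V, N, L) = branch(S, false, B).
Bind Y2 := Q; substituting into the one remaining equation that mentions Y2 gives: branch(X1, tree(B, R), tree(branch(N, N, 3), branch(false, N, b))) = branch(branch(branch(unit, b, Q), false, branch(m, m, Q)), tree(branch(unit, V, N), tree(3, zero)), S).
Decompose branch/3: V = S,  N = false,  L = B.
Bind V := S; substituting into the one remaining equation that mentions V gives: branch(X1, tree(B, R), tree(branch(N, N, 3), branch(false, N, b))) = branch(branch(branch(unit, b, Q), false, branch(m, m, Q)), tree(branch(unit, S, N), tree(3, zero)), S).
Bind N := false; substituting into the one remaining equation that mentions N gives: branch(X1, tree(B, R), tree(branch(false, false, 3), branch(false, false, b))) = branch(branch(branch(unit, b, Q), false, branch(m, m, Q)), tree(branch(unit, S, false), tree(3, zero)), S).
Bind L := B; no other remaining equation mentions L.
Decompose tree/2: tree(Y, A) = tree(branch(b, zero, b), branch(tree(zero, m), m, tree(b, b))),  tree(M, M) = tree(Q, tree(zero, M)).
Decompose tree/2: Y = branch(b, zero, b),  A = branch(tree(zero, m), m, tree(b, b)).
Bind Y := branch(b, zero, b); no other remaining equation mentions Y.
Bind A := branch(tree(zero, m), m, tree(b, b)); no other remaining equation mentions A.
Decompose tree/2: M = Q,  M = tree(zero, M).
Bind M := Q; substituting into the one remaining equation that mentions M gives: Q = tree(zero, Q).
Occurs check fails: Q occurs in tree(zero, Q); the equation Q = tree(zero, Q) has no finite solution.

FAIL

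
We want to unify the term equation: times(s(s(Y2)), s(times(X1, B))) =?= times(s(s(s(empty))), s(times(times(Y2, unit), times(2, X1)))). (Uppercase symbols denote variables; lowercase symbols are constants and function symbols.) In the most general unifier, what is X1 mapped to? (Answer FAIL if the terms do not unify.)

Decompose times/2: s(s(Y2)) =?= s(s(s(empty))),  s(times(X1, B)) =?= s(times(times(Y2, unit), times(2, X1))).
Decompose s/1: s(Y2) =?= s(s(empty)).
Decompose s/1: Y2 =?= s(empty).
Bind Y2 := s(empty); substituting into the remaining equation gives: s(times(X1, B)) =?= s(times(times(s(empty), unit), times(2, X1))).
Decompose s/1: times(X1, B) =?= times(times(s(empty), unit), times(2, X1)).
Decompose times/2: X1 =?= times(s(empty), unit),  B =?= times(2, X1).
Bind X1 := times(s(empty), unit); substituting into the remaining equation gives: B =?= times(2, times(s(empty), unit)).
Bind B := times(2, times(s(empty), unit)).
MGU = { Y2 ↦ s(empty), X1 ↦ times(s(empty), unit), B ↦ times(2, times(s(empty), unit)) }, so X1 ↦ times(s(empty), unit).

times(s(empty), unit)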